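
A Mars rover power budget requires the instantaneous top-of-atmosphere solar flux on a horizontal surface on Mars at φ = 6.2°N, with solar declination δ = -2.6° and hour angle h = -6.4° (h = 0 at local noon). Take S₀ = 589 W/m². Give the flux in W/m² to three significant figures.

578 W/m²

cos θ_z = sin φ sin δ + cos φ cos δ cos h = -0.004899 + 0.986938 = 0.982039.
Flux = S₀ · cos θ_z = 589 × 0.982039 = 578.4 W/m².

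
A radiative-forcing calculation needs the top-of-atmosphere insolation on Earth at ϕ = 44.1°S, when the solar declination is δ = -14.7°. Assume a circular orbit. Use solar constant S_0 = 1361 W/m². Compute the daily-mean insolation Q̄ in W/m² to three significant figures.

cos h₀ = −tan(-44.1°) tan(-14.700°) = -0.2542, h₀ = 1.8278 rad.
Bracket: h₀ sin ϕ sin δ + cos ϕ cos δ sin h₀ = 1.8278×-0.69591×-0.25376 + 0.71813×0.96727×0.96714 = 0.322779 + 0.671800 = 0.994579.
Q̄ = (S_0/π) × [bracket] = (1361/π) × 0.994579 = 430.9 W/m².

Q̄ ≈ 431 W/m²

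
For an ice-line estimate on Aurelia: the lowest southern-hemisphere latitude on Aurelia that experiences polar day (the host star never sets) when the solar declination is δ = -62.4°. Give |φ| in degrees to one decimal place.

|φ| = 27.6°

Polar day requires cos H₀ = −tan φ tan δ ≤ −1, i.e. tan φ tan δ ≥ 1.
The boundary is |tan φ| · |tan δ| = 1, so |φ| = 90° − |δ| = 90° − 62.4° = 27.6° in the southern hemisphere.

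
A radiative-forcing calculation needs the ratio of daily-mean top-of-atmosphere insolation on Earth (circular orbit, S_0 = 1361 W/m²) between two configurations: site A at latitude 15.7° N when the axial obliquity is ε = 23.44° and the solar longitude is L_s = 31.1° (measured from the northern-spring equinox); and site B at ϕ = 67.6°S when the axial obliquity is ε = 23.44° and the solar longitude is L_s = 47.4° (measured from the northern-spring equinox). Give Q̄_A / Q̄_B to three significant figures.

Q̄_A / Q̄_B ≈ 22.7

— Configuration A (ϕ=+15.7°):
Solar declination: sin δ = sin ε · sin L_s = sin 23.44° × sin 31.1° = 0.20547, so δ = +11.857°.
cos h₀ = −tan(+15.7°) tan(+11.857°) = -0.0590, h₀ = 1.6298 rad.
Bracket: h₀ sin ϕ sin δ + cos ϕ cos δ sin h₀ = 1.6298×0.27060×0.20547 + 0.96269×0.97866×0.99826 = 0.090617 + 0.940507 = 1.031124.
Q̄ = (S_0/π) × [bracket] = (1361/π) × 1.031124 = 446.70 W/m².
— Configuration B (ϕ=-67.6°):
Solar declination: sin δ = sin ε · sin L_s = sin 23.44° × sin 47.4° = 0.29281, so δ = +17.026°.
cos h₀ = −tan(-67.6°) tan(+17.026°) = 0.7430, h₀ = 0.7333 rad.
Bracket: h₀ sin ϕ sin δ + cos ϕ cos δ sin h₀ = 0.7333×-0.92455×0.29281 + 0.38107×0.95617×0.66932 = -0.198517 + 0.243879 = 0.045362.
Q̄ = (S_0/π) × [bracket] = (1361/π) × 0.045362 = 19.652 W/m².
Ratio Q̄_A / Q̄_B = 446.70 / 19.652 = 22.73.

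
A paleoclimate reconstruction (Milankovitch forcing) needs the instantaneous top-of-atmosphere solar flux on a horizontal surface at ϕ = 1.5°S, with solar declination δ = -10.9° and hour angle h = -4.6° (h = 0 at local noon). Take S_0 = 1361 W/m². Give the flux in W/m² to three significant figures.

cos θ_z = sin ϕ sin δ + cos ϕ cos δ cos h = 0.004950 + 0.978460 = 0.983410.
Flux = S_0 · cos θ_z = 1361 × 0.983410 = 1338 W/m².

1.34e+03 W/m²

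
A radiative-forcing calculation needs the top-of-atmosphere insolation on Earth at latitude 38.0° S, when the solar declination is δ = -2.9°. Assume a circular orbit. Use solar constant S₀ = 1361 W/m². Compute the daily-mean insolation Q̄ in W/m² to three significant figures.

cos H₀ = −tan(-38.0°) tan(-2.900°) = -0.0396, H₀ = 1.6104 rad.
Bracket: H₀ sin φ sin δ + cos φ cos δ sin H₀ = 1.6104×-0.61566×-0.05059 + 0.78801×0.99872×0.99922 = 0.050158 + 0.786387 = 0.836545.
Q̄ = (S₀/π) × [bracket] = (1361/π) × 0.836545 = 362.4 W/m².

Q̄ ≈ 362 W/m²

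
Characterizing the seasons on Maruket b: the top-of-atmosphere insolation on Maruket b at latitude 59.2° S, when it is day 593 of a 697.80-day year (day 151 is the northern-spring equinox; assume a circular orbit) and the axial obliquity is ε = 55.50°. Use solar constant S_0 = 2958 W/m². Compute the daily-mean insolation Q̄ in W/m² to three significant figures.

Solar longitude: L_s = 360° × (593 − 151)/697.80 = 228.031°.
sin δ = sin 55.50° × sin 228.031° = -0.61274, so δ = -37.788°.
cos h₀ = −tan(-59.2°) tan(-37.788°) = -1.3007 ≤ −1 ⇒ polar day, h₀ = π.
Bracket: h₀ sin ϕ sin δ + cos ϕ cos δ sin h₀ = 3.1416×-0.85896×-0.61274 + 0.51204×0.79028×0.00000 = 1.653484 + 0.000000 = 1.653484.
Q̄ = (S_0/π) × [bracket] = (2958/π) × 1.653484 = 1557 W/m².

Q̄ ≈ 1.56e+03 W/m²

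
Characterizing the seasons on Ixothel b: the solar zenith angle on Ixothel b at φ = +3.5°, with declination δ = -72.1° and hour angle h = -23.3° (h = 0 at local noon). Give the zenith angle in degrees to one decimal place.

θ_z = 77.1°

cos θ_z = sin φ sin δ + cos φ cos δ cos h = -0.058093 + 0.281764 = 0.223671.
θ_z = arccos(0.223671) = 77.1°.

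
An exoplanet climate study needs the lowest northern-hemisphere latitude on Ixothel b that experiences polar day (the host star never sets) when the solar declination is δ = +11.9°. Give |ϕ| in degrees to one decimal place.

Polar day requires cos h₀ = −tan ϕ tan δ ≤ −1, i.e. tan ϕ tan δ ≥ 1.
The boundary is |tan ϕ| · |tan δ| = 1, so |ϕ| = 90° − |δ| = 90° − 11.9° = 78.1° in the northern hemisphere.

|ϕ| = 78.1°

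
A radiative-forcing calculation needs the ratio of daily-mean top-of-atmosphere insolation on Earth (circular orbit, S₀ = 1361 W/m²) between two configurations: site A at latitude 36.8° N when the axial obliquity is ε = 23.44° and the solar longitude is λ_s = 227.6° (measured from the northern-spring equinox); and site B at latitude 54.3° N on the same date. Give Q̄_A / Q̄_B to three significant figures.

— Configuration A (φ=+36.8°):
Solar declination: sin δ = sin ε · sin λ_s = sin 23.44° × sin 227.6° = -0.29375, so δ = -17.083°.
cos H₀ = −tan(+36.8°) tan(-17.083°) = 0.2299, H₀ = 1.3388 rad.
Bracket: H₀ sin φ sin δ + cos φ cos δ sin H₀ = 1.3388×0.59902×-0.29375 + 0.80073×0.95588×0.97322 = -0.235578 + 0.744904 = 0.509326.
Q̄ = (S₀/π) × [bracket] = (1361/π) × 0.509326 = 220.65 W/m².
— Configuration B (φ=+54.3°):
cos H₀ = −tan(+54.3°) tan(-17.083°) = 0.4277, H₀ = 1.1289 rad.
Bracket: H₀ sin φ sin δ + cos φ cos δ sin H₀ = 1.1289×0.81208×-0.29375 + 0.58354×0.95588×0.90394 = -0.269297 + 0.504213 = 0.234916.
Q̄ = (S₀/π) × [bracket] = (1361/π) × 0.234916 = 101.77 W/m².
Ratio Q̄_A / Q̄_B = 220.65 / 101.77 = 2.168.

Q̄_A / Q̄_B ≈ 2.17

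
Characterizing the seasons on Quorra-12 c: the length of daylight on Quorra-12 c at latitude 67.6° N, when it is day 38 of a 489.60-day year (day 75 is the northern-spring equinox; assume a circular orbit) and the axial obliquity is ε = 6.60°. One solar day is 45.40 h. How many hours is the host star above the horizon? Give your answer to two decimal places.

20.85 h

Solar longitude: λ_s = 360° × (38 − 75)/489.60 = -27.206°, i.e. -27.206° + 360° = 332.794°.
sin δ = sin 6.60° × sin 332.794° = -0.05255, so δ = -3.012°.
cos H₀ = −tan φ · tan δ = −tan(+67.6°) × tan(-3.012°) = 0.1277, so H₀ = 1.4428 rad = 82.67°.
Daylight = 2H₀/(2π) × 45.40 h = (1.4428/π) × 45.40 = 20.85 h.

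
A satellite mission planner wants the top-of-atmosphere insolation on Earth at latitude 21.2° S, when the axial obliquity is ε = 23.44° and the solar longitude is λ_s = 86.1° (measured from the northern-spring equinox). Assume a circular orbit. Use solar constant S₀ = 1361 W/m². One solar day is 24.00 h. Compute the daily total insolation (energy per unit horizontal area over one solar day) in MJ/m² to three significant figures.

Solar declination: sin δ = sin ε · sin λ_s = sin 23.44° × sin 86.1° = 0.39687, so δ = +23.382°.
cos H₀ = −tan(-21.2°) tan(+23.382°) = 0.1677, H₀ = 1.4023 rad.
Bracket: H₀ sin φ sin δ + cos φ cos δ sin H₀ = 1.4023×-0.36162×0.39687 + 0.93232×0.91788×0.98584 = -0.201253 + 0.843640 = 0.642387.
Q̄ = (S₀/π) × [bracket] = (1361/π) × 0.642387 = 278.29 W/m².
Daily total = Q̄ × 24.00 h × 3600 s/h = 278.29 × 24.00 × 3600 / 10⁶ = 24.04 MJ/m².

24.0 MJ/m²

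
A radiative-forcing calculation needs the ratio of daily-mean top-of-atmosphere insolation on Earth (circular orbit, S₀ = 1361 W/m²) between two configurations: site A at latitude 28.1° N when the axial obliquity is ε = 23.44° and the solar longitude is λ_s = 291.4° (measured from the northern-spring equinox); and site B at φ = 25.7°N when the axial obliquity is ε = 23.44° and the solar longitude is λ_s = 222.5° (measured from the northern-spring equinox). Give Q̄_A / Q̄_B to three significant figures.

— Configuration A (φ=+28.1°):
Solar declination: sin δ = sin ε · sin λ_s = sin 23.44° × sin 291.4° = -0.37036, so δ = -21.738°.
cos H₀ = −tan(+28.1°) tan(-21.738°) = 0.2129, H₀ = 1.3563 rad.
Bracket: H₀ sin φ sin δ + cos φ cos δ sin H₀ = 1.3563×0.47101×-0.37036 + 0.88213×0.92889×0.97708 = -0.236597 + 0.800621 = 0.564024.
Q̄ = (S₀/π) × [bracket] = (1361/π) × 0.564024 = 244.35 W/m².
— Configuration B (φ=+25.7°):
Solar declination: sin δ = sin ε · sin λ_s = sin 23.44° × sin 222.5° = -0.26874, so δ = -15.589°.
cos H₀ = −tan(+25.7°) tan(-15.589°) = 0.1343, H₀ = 1.4361 rad.
Bracket: H₀ sin φ sin δ + cos φ cos δ sin H₀ = 1.4361×0.43366×-0.26874 + 0.90108×0.96321×0.99094 = -0.167366 + 0.860066 = 0.692700.
Q̄ = (S₀/π) × [bracket] = (1361/π) × 0.692700 = 300.09 W/m².
Ratio Q̄_A / Q̄_B = 244.35 / 300.09 = 0.8143.

Q̄_A / Q̄_B ≈ 0.814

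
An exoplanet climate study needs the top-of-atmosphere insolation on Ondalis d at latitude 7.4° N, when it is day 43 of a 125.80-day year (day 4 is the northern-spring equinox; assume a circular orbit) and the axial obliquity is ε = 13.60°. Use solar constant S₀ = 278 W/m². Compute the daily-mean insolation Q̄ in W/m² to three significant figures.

Q̄ ≈ 89.6 W/m²

Solar longitude: λ_s = 360° × (43 − 4)/125.80 = 111.606°.
sin δ = sin 13.60° × sin 111.606° = 0.21862, so δ = +12.628°.
cos H₀ = −tan(+7.4°) tan(+12.628°) = -0.0291, H₀ = 1.5999 rad.
Bracket: H₀ sin φ sin δ + cos φ cos δ sin H₀ = 1.5999×0.12880×0.21862 + 0.99167×0.97581×0.99958 = 0.045050 + 0.967275 = 1.012325.
Q̄ = (S₀/π) × [bracket] = (278/π) × 1.012325 = 89.58 W/m².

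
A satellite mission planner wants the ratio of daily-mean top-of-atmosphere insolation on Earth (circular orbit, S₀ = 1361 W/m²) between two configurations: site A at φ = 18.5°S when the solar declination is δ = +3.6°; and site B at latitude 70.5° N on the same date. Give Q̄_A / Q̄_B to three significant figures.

— Configuration A (φ=-18.5°):
cos H₀ = −tan(-18.5°) tan(+3.600°) = 0.0211, H₀ = 1.5497 rad.
Bracket: H₀ sin φ sin δ + cos φ cos δ sin H₀ = 1.5497×-0.31730×0.06279 + 0.94832×0.99803×0.99978 = -0.030875 + 0.946244 = 0.915369.
Q̄ = (S₀/π) × [bracket] = (1361/π) × 0.915369 = 396.56 W/m².
— Configuration B (φ=+70.5°):
cos H₀ = −tan(+70.5°) tan(+3.600°) = -0.1777, H₀ = 1.7494 rad.
Bracket: H₀ sin φ sin δ + cos φ cos δ sin H₀ = 1.7494×0.94264×0.06279 + 0.33381×0.99803×0.98409 = 0.103544 + 0.327852 = 0.431396.
Q̄ = (S₀/π) × [bracket] = (1361/π) × 0.431396 = 186.89 W/m².
Ratio Q̄_A / Q̄_B = 396.56 / 186.89 = 2.122.

Q̄_A / Q̄_B ≈ 2.12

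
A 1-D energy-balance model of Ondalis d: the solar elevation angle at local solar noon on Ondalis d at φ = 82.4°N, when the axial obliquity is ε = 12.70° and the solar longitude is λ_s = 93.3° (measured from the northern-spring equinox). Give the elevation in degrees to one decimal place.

20.3°

Solar declination: sin δ = sin ε · sin λ_s = sin 12.70° × sin 93.3° = 0.21948, so δ = +12.679°.
At local noon the hour angle is zero, so the zenith angle equals |φ − δ| = |+82.4° − (+12.679°)| = 69.721°.
Elevation = 90° − 69.721° = 20.3°.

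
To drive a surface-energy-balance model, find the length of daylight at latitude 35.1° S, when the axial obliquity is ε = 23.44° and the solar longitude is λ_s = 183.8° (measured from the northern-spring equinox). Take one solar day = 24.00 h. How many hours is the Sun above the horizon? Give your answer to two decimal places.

12.14 h

Solar declination: sin δ = sin ε · sin λ_s = sin 23.44° × sin 183.8° = -0.02636, so δ = -1.511°.
cos H₀ = −tan φ · tan δ = −tan(-35.1°) × tan(-1.511°) = -0.0185, so H₀ = 1.5893 rad = 91.06°.
Daylight = 2H₀/(2π) × 24.00 h = (1.5893/π) × 24.00 = 12.14 h.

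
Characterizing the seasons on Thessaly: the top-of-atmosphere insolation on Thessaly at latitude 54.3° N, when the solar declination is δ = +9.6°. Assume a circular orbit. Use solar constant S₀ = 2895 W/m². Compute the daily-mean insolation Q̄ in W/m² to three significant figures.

cos H₀ = −tan(+54.3°) tan(+9.600°) = -0.2354, H₀ = 1.8084 rad.
Bracket: H₀ sin φ sin δ + cos φ cos δ sin H₀ = 1.8084×0.81208×0.16677 + 0.58354×0.98600×0.97190 = 0.244913 + 0.559203 = 0.804116.
Q̄ = (S₀/π) × [bracket] = (2895/π) × 0.804116 = 741.0 W/m².

Q̄ ≈ 741 W/m²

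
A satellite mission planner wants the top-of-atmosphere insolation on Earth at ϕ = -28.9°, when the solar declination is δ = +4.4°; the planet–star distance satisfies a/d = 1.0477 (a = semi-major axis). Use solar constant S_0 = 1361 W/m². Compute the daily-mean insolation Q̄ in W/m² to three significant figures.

Q̄ ≈ 388 W/m²

cos h₀ = −tan(-28.9°) tan(+4.400°) = 0.0425, h₀ = 1.5283 rad.
Bracket: h₀ sin ϕ sin δ + cos ϕ cos δ sin h₀ = 1.5283×-0.48328×0.07672 + 0.87546×0.99705×0.99910 = -0.056665 + 0.872092 = 0.815427.
Inverse-square distance factor (a/d)² = 1.0477² = 1.097675.
Q̄ = (S_0/π) × 1.097675 × [bracket] = (1361/π) × 1.097675 × 0.815427 = 387.8 W/m².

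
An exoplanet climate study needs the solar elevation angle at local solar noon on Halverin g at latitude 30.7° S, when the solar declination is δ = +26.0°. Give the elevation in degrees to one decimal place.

At local noon the hour angle is zero, so the zenith angle equals |ϕ − δ| = |-30.7° − (+26.000°)| = 56.700°.
Elevation = 90° − 56.700° = 33.3°.

33.3°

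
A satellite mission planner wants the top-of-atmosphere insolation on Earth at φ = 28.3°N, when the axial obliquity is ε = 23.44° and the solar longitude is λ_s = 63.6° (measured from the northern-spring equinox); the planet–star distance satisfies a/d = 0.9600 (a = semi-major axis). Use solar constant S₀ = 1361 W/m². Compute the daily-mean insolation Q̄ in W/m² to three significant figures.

Solar declination: sin δ = sin ε · sin λ_s = sin 23.44° × sin 63.6° = 0.35630, so δ = +20.873°.
cos H₀ = −tan(+28.3°) tan(+20.873°) = -0.2053, H₀ = 1.7776 rad.
Bracket: H₀ sin φ sin δ + cos φ cos δ sin H₀ = 1.7776×0.47409×0.35630 + 0.88048×0.93437×0.97869 = 0.300269 + 0.805162 = 1.105431.
Inverse-square distance factor (a/d)² = 0.9600² = 0.921600.
Q̄ = (S₀/π) × 0.921600 × [bracket] = (1361/π) × 0.921600 × 1.105431 = 441.3 W/m².

Q̄ ≈ 441 W/m²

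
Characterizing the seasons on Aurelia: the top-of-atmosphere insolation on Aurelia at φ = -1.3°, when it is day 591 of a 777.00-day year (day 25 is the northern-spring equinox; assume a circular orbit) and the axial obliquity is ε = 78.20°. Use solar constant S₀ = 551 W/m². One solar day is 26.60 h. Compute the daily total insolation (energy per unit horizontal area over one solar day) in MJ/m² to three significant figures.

Solar longitude: λ_s = 360° × (591 − 25)/777.00 = 262.239°.
sin δ = sin 78.20° × sin 262.239° = -0.96990, so δ = -75.907°.
cos H₀ = −tan(-1.3°) tan(-75.907°) = -0.0904, H₀ = 1.6613 rad.
Bracket: H₀ sin φ sin δ + cos φ cos δ sin H₀ = 1.6613×-0.02269×-0.96990 + 0.99974×0.24350×0.99591 = 0.036560 + 0.242441 = 0.279001.
Q̄ = (S₀/π) × [bracket] = (551/π) × 0.279001 = 48.934 W/m².
Daily total = Q̄ × 26.60 h × 3600 s/h = 48.934 × 26.60 × 3600 / 10⁶ = 4.686 MJ/m².

4.69 MJ/m²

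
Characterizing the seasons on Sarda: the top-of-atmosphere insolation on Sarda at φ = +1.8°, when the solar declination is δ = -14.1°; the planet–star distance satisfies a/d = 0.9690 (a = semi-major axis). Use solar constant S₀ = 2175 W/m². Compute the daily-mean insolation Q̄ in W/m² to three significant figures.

Q̄ ≈ 622 W/m²

cos H₀ = −tan(+1.8°) tan(-14.100°) = 0.0079, H₀ = 1.5629 rad.
Bracket: H₀ sin φ sin δ + cos φ cos δ sin H₀ = 1.5629×0.03141×-0.24362 + 0.99951×0.96987×0.99997 = -0.011959 + 0.969366 = 0.957407.
Inverse-square distance factor (a/d)² = 0.9690² = 0.938961.
Q̄ = (S₀/π) × 0.938961 × [bracket] = (2175/π) × 0.938961 × 0.957407 = 622.4 W/m².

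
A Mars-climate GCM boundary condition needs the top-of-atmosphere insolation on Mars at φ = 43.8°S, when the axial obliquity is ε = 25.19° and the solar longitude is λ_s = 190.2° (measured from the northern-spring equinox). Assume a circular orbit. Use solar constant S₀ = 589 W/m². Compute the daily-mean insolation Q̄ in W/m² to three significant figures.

Solar declination: sin δ = sin ε · sin λ_s = sin 25.19° × sin 190.2° = -0.07537, so δ = -4.323°.
cos H₀ = −tan(-43.8°) tan(-4.323°) = -0.0725, H₀ = 1.6433 rad.
Bracket: H₀ sin φ sin δ + cos φ cos δ sin H₀ = 1.6433×-0.69214×-0.07537 + 0.72176×0.99716×0.99737 = 0.085725 + 0.717817 = 0.803542.
Q̄ = (S₀/π) × [bracket] = (589/π) × 0.803542 = 150.7 W/m².

Q̄ ≈ 151 W/m²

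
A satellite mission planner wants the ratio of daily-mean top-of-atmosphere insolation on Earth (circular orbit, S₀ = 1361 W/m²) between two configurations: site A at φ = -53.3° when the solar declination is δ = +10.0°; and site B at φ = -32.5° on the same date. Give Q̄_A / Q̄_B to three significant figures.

— Configuration A (φ=-53.3°):
cos H₀ = −tan(-53.3°) tan(+10.000°) = 0.2366, H₀ = 1.3320 rad.
Bracket: H₀ sin φ sin δ + cos φ cos δ sin H₀ = 1.3320×-0.80178×0.17365 + 0.59763×0.98481×0.97162 = -0.185453 + 0.571849 = 0.386396.
Q̄ = (S₀/π) × [bracket] = (1361/π) × 0.386396 = 167.39 W/m².
— Configuration B (φ=-32.5°):
cos H₀ = −tan(-32.5°) tan(+10.000°) = 0.1123, H₀ = 1.4582 rad.
Bracket: H₀ sin φ sin δ + cos φ cos δ sin H₀ = 1.4582×-0.53730×0.17365 + 0.84339×0.98481×0.99367 = -0.136053 + 0.825321 = 0.689268.
Q̄ = (S₀/π) × [bracket] = (1361/π) × 0.689268 = 298.60 W/m².
Ratio Q̄_A / Q̄_B = 167.39 / 298.60 = 0.5606.

Q̄_A / Q̄_B ≈ 0.561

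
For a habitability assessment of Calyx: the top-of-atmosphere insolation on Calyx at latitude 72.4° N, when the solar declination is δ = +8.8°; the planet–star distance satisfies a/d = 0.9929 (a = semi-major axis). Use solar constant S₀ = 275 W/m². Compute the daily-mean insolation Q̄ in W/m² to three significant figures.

cos H₀ = −tan(+72.4°) tan(+8.800°) = -0.4880, H₀ = 2.0806 rad.
Bracket: H₀ sin φ sin δ + cos φ cos δ sin H₀ = 2.0806×0.95319×0.15299 + 0.30237×0.98823×0.87283 = 0.303411 + 0.260811 = 0.564222.
Inverse-square distance factor (a/d)² = 0.9929² = 0.985850.
Q̄ = (S₀/π) × 0.985850 × [bracket] = (275/π) × 0.985850 × 0.564222 = 48.69 W/m².

Q̄ ≈ 48.7 W/m²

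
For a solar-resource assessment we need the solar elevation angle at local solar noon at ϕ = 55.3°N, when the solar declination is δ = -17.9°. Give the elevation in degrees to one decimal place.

16.8°

At local noon the hour angle is zero, so the zenith angle equals |ϕ − δ| = |+55.3° − (-17.900°)| = 73.200°.
Elevation = 90° − 73.200° = 16.8°.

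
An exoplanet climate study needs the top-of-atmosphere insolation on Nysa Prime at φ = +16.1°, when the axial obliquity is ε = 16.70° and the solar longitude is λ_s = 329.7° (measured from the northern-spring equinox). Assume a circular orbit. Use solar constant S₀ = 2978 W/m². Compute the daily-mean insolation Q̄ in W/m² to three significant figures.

Q̄ ≈ 842 W/m²

Solar declination: sin δ = sin ε · sin λ_s = sin 16.70° × sin 329.7° = -0.14498, so δ = -8.336°.
cos H₀ = −tan(+16.1°) tan(-8.336°) = 0.0423, H₀ = 1.5285 rad.
Bracket: H₀ sin φ sin δ + cos φ cos δ sin H₀ = 1.5285×0.27731×-0.14498 + 0.96078×0.98943×0.99911 = -0.061452 + 0.949778 = 0.888326.
Q̄ = (S₀/π) × [bracket] = (2978/π) × 0.888326 = 842.1 W/m².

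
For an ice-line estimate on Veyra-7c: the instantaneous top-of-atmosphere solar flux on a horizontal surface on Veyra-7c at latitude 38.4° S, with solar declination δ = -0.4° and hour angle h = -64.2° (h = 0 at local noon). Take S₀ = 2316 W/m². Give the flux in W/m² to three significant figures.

cos θ_z = sin φ sin δ + cos φ cos δ cos h = 0.004336 + 0.341079 = 0.345415.
Flux = S₀ · cos θ_z = 2316 × 0.345415 = 800.0 W/m².

800 W/m²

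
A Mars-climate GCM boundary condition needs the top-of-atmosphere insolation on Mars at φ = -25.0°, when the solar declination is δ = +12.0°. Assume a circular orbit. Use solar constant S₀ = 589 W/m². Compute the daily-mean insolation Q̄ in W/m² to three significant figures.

Q̄ ≈ 141 W/m²

cos H₀ = −tan(-25.0°) tan(+12.000°) = 0.0991, H₀ = 1.4715 rad.
Bracket: H₀ sin φ sin δ + cos φ cos δ sin H₀ = 1.4715×-0.42262×0.20791 + 0.90631×0.97815×0.99508 = -0.129296 + 0.882146 = 0.752850.
Q̄ = (S₀/π) × [bracket] = (589/π) × 0.752850 = 141.1 W/m².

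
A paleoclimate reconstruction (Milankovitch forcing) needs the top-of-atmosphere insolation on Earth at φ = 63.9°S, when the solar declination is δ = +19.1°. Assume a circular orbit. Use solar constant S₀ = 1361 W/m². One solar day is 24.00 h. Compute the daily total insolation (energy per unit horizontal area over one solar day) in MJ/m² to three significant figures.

2.36 MJ/m²

cos H₀ = −tan(-63.9°) tan(+19.100°) = 0.7068, H₀ = 0.7858 rad.
Bracket: H₀ sin φ sin δ + cos φ cos δ sin H₀ = 0.7858×-0.89803×0.32722 + 0.43994×0.94495×0.70737 = -0.230910 + 0.294069 = 0.063159.
Q̄ = (S₀/π) × [bracket] = (1361/π) × 0.063159 = 27.362 W/m².
Daily total = Q̄ × 24.00 h × 3600 s/h = 27.362 × 24.00 × 3600 / 10⁶ = 2.364 MJ/m².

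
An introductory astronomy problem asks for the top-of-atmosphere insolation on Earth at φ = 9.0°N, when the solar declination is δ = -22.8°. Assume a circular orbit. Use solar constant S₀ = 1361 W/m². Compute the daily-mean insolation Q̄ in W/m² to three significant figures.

cos H₀ = −tan(+9.0°) tan(-22.800°) = 0.0666, H₀ = 1.5042 rad.
Bracket: H₀ sin φ sin δ + cos φ cos δ sin H₀ = 1.5042×0.15643×-0.38752 + 0.98769×0.92186×0.99778 = -0.091184 + 0.908491 = 0.817307.
Q̄ = (S₀/π) × [bracket] = (1361/π) × 0.817307 = 354.1 W/m².

Q̄ ≈ 354 W/m²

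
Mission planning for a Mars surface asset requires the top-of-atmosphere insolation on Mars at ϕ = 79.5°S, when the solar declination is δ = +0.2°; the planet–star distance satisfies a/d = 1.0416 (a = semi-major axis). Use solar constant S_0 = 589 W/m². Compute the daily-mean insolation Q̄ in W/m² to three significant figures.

Q̄ ≈ 36.0 W/m²

cos h₀ = −tan(-79.5°) tan(+0.200°) = 0.0188, h₀ = 1.5520 rad.
Bracket: h₀ sin ϕ sin δ + cos ϕ cos δ sin h₀ = 1.5520×-0.98325×0.00349 + 0.18224×0.99999×0.99982 = -0.005326 + 0.182205 = 0.176879.
Inverse-square distance factor (a/d)² = 1.0416² = 1.084931.
Q̄ = (S_0/π) × 1.084931 × [bracket] = (589/π) × 1.084931 × 0.176879 = 35.98 W/m².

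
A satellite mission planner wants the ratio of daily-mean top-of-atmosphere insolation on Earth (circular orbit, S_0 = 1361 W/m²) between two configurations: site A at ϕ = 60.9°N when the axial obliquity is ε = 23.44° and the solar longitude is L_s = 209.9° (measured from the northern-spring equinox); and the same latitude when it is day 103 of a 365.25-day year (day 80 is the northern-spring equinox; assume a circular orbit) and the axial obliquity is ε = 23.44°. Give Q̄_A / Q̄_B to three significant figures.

— Configuration A (ϕ=+60.9°):
Solar declination: sin δ = sin ε · sin L_s = sin 23.44° × sin 209.9° = -0.19829, so δ = -11.437°.
cos h₀ = −tan(+60.9°) tan(-11.437°) = 0.3635, h₀ = 1.1988 rad.
Bracket: h₀ sin ϕ sin δ + cos ϕ cos δ sin h₀ = 1.1988×0.87377×-0.19829 + 0.48634×0.98014×0.93160 = -0.207704 + 0.444076 = 0.236372.
Q̄ = (S_0/π) × [bracket] = (1361/π) × 0.236372 = 102.40 W/m².
— Configuration B (ϕ=+60.9°):
Solar longitude: L_s = 360° × (103 − 80)/365.25 = 22.669°.
sin δ = sin 23.44° × sin 22.669° = 0.15331, so δ = +8.819°.
cos h₀ = −tan(+60.9°) tan(+8.819°) = -0.2787, h₀ = 1.8533 rad.
Bracket: h₀ sin ϕ sin δ + cos ϕ cos δ sin h₀ = 1.8533×0.87377×0.15331 + 0.48634×0.98818×0.96037 = 0.248264 + 0.461546 = 0.709810.
Q̄ = (S_0/π) × [bracket] = (1361/π) × 0.709810 = 307.50 W/m².
Ratio Q̄_A / Q̄_B = 102.40 / 307.50 = 0.3330.

Q̄_A / Q̄_B ≈ 0.333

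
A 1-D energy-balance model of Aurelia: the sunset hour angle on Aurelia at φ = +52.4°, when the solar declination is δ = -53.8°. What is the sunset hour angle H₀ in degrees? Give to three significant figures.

cos H₀ = −tan φ · tan δ = 1.7742 ≥ 1, so the host star never rises (polar night) and H₀ = 0.

H₀ = 0.00°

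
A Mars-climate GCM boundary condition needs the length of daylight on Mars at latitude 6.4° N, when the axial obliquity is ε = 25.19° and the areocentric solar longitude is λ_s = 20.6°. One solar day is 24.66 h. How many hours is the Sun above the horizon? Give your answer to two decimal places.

sin δ = sin 25.19° × sin 20.6° = 0.14975, so δ = +8.613°.
cos H₀ = −tan φ · tan δ = −tan(+6.4°) × tan(+8.613°) = -0.0170, so H₀ = 1.5878 rad = 90.97°.
Daylight = 2H₀/(2π) × 24.66 h = (1.5878/π) × 24.66 = 12.46 h.

12.46 h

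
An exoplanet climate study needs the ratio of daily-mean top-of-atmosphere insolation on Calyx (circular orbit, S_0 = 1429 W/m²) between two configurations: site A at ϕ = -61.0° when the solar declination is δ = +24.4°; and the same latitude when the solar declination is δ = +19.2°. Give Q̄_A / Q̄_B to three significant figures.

Q̄_A / Q̄_B ≈ 0.326

— Configuration A (ϕ=-61.0°):
cos h₀ = −tan(-61.0°) tan(+24.400°) = 0.8184, h₀ = 0.6123 rad.
Bracket: h₀ sin ϕ sin δ + cos ϕ cos δ sin h₀ = 0.6123×-0.87462×0.41310 + 0.48481×0.91068×0.57472 = -0.221227 + 0.253743 = 0.032516.
Q̄ = (S_0/π) × [bracket] = (1429/π) × 0.032516 = 14.790 W/m².
— Configuration B (ϕ=-61.0°):
cos h₀ = −tan(-61.0°) tan(+19.200°) = 0.6282, h₀ = 0.8915 rad.
Bracket: h₀ sin ϕ sin δ + cos ϕ cos δ sin h₀ = 0.8915×-0.87462×0.32887 + 0.48481×0.94438×0.77802 = -0.256428 + 0.356212 = 0.099784.
Q̄ = (S_0/π) × [bracket] = (1429/π) × 0.099784 = 45.388 W/m².
Ratio Q̄_A / Q̄_B = 14.790 / 45.388 = 0.3259.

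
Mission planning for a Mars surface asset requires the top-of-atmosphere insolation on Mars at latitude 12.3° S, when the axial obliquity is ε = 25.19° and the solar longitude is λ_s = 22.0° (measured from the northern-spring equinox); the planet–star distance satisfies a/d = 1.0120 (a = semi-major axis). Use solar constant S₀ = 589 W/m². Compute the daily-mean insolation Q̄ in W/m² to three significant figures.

Q̄ ≈ 175 W/m²

Solar declination: sin δ = sin ε · sin λ_s = sin 25.19° × sin 22.0° = 0.15944, so δ = +9.174°.
cos H₀ = −tan(-12.3°) tan(+9.174°) = 0.0352, H₀ = 1.5356 rad.
Bracket: H₀ sin φ sin δ + cos φ cos δ sin H₀ = 1.5356×-0.21303×0.15944 + 0.97705×0.98721×0.99938 = -0.052157 + 0.963956 = 0.911799.
Inverse-square distance factor (a/d)² = 1.0120² = 1.024144.
Q̄ = (S₀/π) × 1.024144 × [bracket] = (589/π) × 1.024144 × 0.911799 = 175.1 W/m².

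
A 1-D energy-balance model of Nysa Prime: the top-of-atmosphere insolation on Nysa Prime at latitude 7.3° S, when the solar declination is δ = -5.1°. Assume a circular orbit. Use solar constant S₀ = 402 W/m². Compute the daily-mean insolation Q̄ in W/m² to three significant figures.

Q̄ ≈ 129 W/m²

cos H₀ = −tan(-7.3°) tan(-5.100°) = -0.0114, H₀ = 1.5822 rad.
Bracket: H₀ sin φ sin δ + cos φ cos δ sin H₀ = 1.5822×-0.12706×-0.08889 + 0.99189×0.99604×0.99993 = 0.017870 + 0.987893 = 1.005763.
Q̄ = (S₀/π) × [bracket] = (402/π) × 1.005763 = 128.7 W/m².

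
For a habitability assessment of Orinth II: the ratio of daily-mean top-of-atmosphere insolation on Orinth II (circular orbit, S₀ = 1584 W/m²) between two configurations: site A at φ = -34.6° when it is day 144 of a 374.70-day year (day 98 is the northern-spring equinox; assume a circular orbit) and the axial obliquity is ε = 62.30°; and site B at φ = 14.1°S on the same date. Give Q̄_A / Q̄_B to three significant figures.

Q̄_A / Q̄_B ≈ 0.359

— Configuration A (φ=-34.6°):
Solar longitude: λ_s = 360° × (144 − 98)/374.70 = 44.195°.
sin δ = sin 62.30° × sin 44.195° = 0.61721, so δ = +38.113°.
cos H₀ = −tan(-34.6°) tan(+38.113°) = 0.5412, H₀ = 0.9990 rad.
Bracket: H₀ sin φ sin δ + cos φ cos δ sin H₀ = 0.9990×-0.56784×0.61721 + 0.82314×0.78680×0.84092 = -0.350126 + 0.544619 = 0.194493.
Q̄ = (S₀/π) × [bracket] = (1584/π) × 0.194493 = 98.064 W/m².
— Configuration B (φ=-14.1°):
cos H₀ = −tan(-14.1°) tan(+38.113°) = 0.1970, H₀ = 1.3725 rad.
Bracket: H₀ sin φ sin δ + cos φ cos δ sin H₀ = 1.3725×-0.24362×0.61721 + 0.96987×0.78680×0.98039 = -0.206376 + 0.748129 = 0.541753.
Q̄ = (S₀/π) × [bracket] = (1584/π) × 0.541753 = 273.15 W/m².
Ratio Q̄_A / Q̄_B = 98.064 / 273.15 = 0.3590.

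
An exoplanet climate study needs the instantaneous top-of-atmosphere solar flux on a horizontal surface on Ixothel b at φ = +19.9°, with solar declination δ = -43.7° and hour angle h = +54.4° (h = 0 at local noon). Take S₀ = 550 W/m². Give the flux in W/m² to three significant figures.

cos θ_z = sin φ sin δ + cos φ cos δ cos h = -0.235162 + 0.395726 = 0.160564.
Flux = S₀ · cos θ_z = 550 × 0.160564 = 88.31 W/m².

88.3 W/m²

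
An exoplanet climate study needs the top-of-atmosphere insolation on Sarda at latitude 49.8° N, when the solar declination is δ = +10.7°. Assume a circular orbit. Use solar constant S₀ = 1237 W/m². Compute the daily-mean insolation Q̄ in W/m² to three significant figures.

cos H₀ = −tan(+49.8°) tan(+10.700°) = -0.2236, H₀ = 1.7963 rad.
Bracket: H₀ sin φ sin δ + cos φ cos δ sin H₀ = 1.7963×0.76380×0.18567 + 0.64546×0.98261×0.97468 = 0.254742 + 0.618177 = 0.872919.
Q̄ = (S₀/π) × [bracket] = (1237/π) × 0.872919 = 343.7 W/m².

Q̄ ≈ 344 W/m²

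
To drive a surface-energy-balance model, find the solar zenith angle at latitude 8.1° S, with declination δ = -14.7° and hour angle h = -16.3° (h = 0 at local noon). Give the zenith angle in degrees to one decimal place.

cos θ_z = sin φ sin δ + cos φ cos δ cos h = 0.035755 + 0.919127 = 0.954882.
θ_z = arccos(0.954882) = 17.3°.

θ_z = 17.3°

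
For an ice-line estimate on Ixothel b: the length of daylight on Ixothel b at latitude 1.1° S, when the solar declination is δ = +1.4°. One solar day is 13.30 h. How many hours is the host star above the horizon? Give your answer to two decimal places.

6.65 h

cos H₀ = −tan φ · tan δ = −tan(-1.1°) × tan(+1.400°) = 0.0005, so H₀ = 1.5703 rad = 89.97°.
Daylight = 2H₀/(2π) × 13.30 h = (1.5703/π) × 13.30 = 6.65 h.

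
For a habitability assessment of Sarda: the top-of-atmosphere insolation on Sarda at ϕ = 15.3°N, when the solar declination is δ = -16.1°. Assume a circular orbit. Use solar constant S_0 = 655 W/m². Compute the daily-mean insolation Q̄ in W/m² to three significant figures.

Q̄ ≈ 170 W/m²

cos h₀ = −tan(+15.3°) tan(-16.100°) = 0.0790, h₀ = 1.4918 rad.
Bracket: h₀ sin ϕ sin δ + cos ϕ cos δ sin h₀ = 1.4918×0.26387×-0.27731 + 0.96456×0.96078×0.99688 = -0.109161 + 0.923839 = 0.814678.
Q̄ = (S_0/π) × [bracket] = (655/π) × 0.814678 = 169.9 W/m².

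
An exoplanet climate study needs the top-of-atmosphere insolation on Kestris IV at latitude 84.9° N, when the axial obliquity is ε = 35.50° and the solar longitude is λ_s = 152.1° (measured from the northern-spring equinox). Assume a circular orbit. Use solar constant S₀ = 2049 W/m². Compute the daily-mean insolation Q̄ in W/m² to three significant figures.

Solar declination: sin δ = sin ε · sin λ_s = sin 35.50° × sin 152.1° = 0.27173, so δ = +15.767°.
cos H₀ = −tan(+84.9°) tan(+15.767°) = -3.1637 ≤ −1 ⇒ polar day, H₀ = π.
Bracket: H₀ sin φ sin δ + cos φ cos δ sin H₀ = 3.1416×0.99604×0.27173 + 0.08889×0.96237×0.00000 = 0.850286 + 0.000000 = 0.850286.
Q̄ = (S₀/π) × [bracket] = (2049/π) × 0.850286 = 554.6 W/m².

Q̄ ≈ 555 W/m²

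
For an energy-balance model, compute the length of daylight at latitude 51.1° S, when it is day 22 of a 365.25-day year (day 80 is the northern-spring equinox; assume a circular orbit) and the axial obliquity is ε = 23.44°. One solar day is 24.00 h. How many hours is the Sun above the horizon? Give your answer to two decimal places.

15.48 h

Solar longitude: λ_s = 360° × (22 − 80)/365.25 = -57.166°, i.e. -57.166° + 360° = 302.834°.
sin δ = sin 23.44° × sin 302.834° = -0.33424, so δ = -19.526°.
cos H₀ = −tan φ · tan δ = −tan(-51.1°) × tan(-19.526°) = -0.4395, so H₀ = 2.0258 rad = 116.07°.
Daylight = 2H₀/(2π) × 24.00 h = (2.0258/π) × 24.00 = 15.48 h.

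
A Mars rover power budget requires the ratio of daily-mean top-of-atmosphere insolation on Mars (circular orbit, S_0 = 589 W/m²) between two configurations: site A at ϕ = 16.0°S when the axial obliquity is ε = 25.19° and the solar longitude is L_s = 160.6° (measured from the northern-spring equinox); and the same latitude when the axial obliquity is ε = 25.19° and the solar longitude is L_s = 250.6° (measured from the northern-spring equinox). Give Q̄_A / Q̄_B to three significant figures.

Q̄_A / Q̄_B ≈ 0.840

— Configuration A (ϕ=-16.0°):
Solar declination: sin δ = sin ε · sin L_s = sin 25.19° × sin 160.6° = 0.14137, so δ = +8.127°.
cos h₀ = −tan(-16.0°) tan(+8.127°) = 0.0409, h₀ = 1.5298 rad.
Bracket: h₀ sin ϕ sin δ + cos ϕ cos δ sin h₀ = 1.5298×-0.27564×0.14137 + 0.96126×0.98996×0.99916 = -0.059612 + 0.950810 = 0.891198.
Q̄ = (S_0/π) × [bracket] = (589/π) × 0.891198 = 167.09 W/m².
— Configuration B (ϕ=-16.0°):
Solar declination: sin δ = sin ε · sin L_s = sin 25.19° × sin 250.6° = -0.40146, so δ = -23.669°.
cos h₀ = −tan(-16.0°) tan(-23.669°) = -0.1257, h₀ = 1.6968 rad.
Bracket: h₀ sin ϕ sin δ + cos ϕ cos δ sin h₀ = 1.6968×-0.27564×-0.40146 + 0.96126×0.91588×0.99207 = 0.187765 + 0.873417 = 1.061182.
Q̄ = (S_0/π) × [bracket] = (589/π) × 1.061182 = 198.96 W/m².
Ratio Q̄_A / Q̄_B = 167.09 / 198.96 = 0.8398.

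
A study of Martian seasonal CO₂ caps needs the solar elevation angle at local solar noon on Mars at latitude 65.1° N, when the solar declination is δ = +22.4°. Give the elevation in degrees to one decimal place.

47.3°

At local noon the hour angle is zero, so the zenith angle equals |φ − δ| = |+65.1° − (+22.400°)| = 42.700°.
Elevation = 90° − 42.700° = 47.3°.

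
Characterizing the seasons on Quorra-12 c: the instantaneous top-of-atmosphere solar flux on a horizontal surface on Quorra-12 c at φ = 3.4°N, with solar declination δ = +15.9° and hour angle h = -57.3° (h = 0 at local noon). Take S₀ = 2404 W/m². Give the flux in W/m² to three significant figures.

1.29e+03 W/m²

cos θ_z = sin φ sin δ + cos φ cos δ cos h = 0.016248 + 0.518657 = 0.534905.
Flux = S₀ · cos θ_z = 2404 × 0.534905 = 1286 W/m².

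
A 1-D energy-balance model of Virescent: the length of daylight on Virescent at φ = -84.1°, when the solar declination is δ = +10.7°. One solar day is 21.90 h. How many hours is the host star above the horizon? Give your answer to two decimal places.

cos H₀ = −tan φ · tan δ = 1.8285 ≥ 1, so the host star never rises (polar night) and H₀ = 0.
Daylight = 2H₀/(2π) × 21.90 h = (0.0000/π) × 21.90 = 0.00 h.

0.00 h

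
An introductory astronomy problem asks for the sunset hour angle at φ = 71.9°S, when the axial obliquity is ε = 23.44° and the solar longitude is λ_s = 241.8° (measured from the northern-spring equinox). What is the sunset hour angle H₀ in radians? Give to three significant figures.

H₀ = 3.14 rad

Solar declination: sin δ = sin ε · sin λ_s = sin 23.44° × sin 241.8° = -0.35057, so δ = -20.522°.
Sunrise equation: cos H₀ = −tan φ · tan δ = -1.1453 ≤ −1, so the Sun never sets (polar day) and H₀ = π.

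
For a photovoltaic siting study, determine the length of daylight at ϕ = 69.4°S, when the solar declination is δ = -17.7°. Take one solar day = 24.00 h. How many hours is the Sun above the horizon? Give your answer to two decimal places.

19.75 h

cos h₀ = −tan ϕ · tan δ = −tan(-69.4°) × tan(-17.700°) = -0.8491, so h₀ = 2.5850 rad = 148.11°.
Daylight = 2h₀/(2π) × 24.00 h = (2.5850/π) × 24.00 = 19.75 h.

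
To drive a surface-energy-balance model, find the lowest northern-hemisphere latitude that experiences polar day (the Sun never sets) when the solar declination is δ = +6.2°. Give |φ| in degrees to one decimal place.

Polar day requires cos H₀ = −tan φ tan δ ≤ −1, i.e. tan φ tan δ ≥ 1.
The boundary is |tan φ| · |tan δ| = 1, so |φ| = 90° − |δ| = 90° − 6.2° = 83.8° in the northern hemisphere.

|φ| = 83.8°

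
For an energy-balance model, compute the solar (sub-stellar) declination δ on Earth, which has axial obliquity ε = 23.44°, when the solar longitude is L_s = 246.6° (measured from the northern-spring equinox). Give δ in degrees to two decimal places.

δ = -21.41°

sin δ = sin ε · sin L_s = sin 23.44° × sin 246.6° = -0.365072.
δ = arcsin(-0.365072) = -21.41°.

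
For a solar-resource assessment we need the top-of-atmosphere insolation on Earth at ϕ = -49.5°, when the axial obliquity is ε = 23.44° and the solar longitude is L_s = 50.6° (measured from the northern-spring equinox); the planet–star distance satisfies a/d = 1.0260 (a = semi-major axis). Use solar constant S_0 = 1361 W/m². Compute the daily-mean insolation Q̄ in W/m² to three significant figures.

Q̄ ≈ 135 W/m²

Solar declination: sin δ = sin ε · sin L_s = sin 23.44° × sin 50.6° = 0.30738, so δ = +17.902°.
cos h₀ = −tan(-49.5°) tan(+17.902°) = 0.3782, h₀ = 1.1829 rad.
Bracket: h₀ sin ϕ sin δ + cos ϕ cos δ sin h₀ = 1.1829×-0.76041×0.30738 + 0.64945×0.95159×0.92572 = -0.276485 + 0.572104 = 0.295619.
Inverse-square distance factor (a/d)² = 1.0260² = 1.052676.
Q̄ = (S_0/π) × 1.052676 × [bracket] = (1361/π) × 1.052676 × 0.295619 = 134.8 W/m².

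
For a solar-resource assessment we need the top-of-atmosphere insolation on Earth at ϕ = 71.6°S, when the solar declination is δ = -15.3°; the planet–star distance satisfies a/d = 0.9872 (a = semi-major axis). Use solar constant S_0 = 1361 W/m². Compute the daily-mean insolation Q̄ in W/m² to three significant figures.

cos h₀ = −tan(-71.6°) tan(-15.300°) = -0.8224, h₀ = 2.5364 rad.
Bracket: h₀ sin ϕ sin δ + cos ϕ cos δ sin h₀ = 2.5364×-0.94888×-0.26387 + 0.31565×0.96456×0.56894 = 0.635066 + 0.173221 = 0.808287.
Inverse-square distance factor (a/d)² = 0.9872² = 0.974564.
Q̄ = (S_0/π) × 0.974564 × [bracket] = (1361/π) × 0.974564 × 0.808287 = 341.3 W/m².

Q̄ ≈ 341 W/m²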